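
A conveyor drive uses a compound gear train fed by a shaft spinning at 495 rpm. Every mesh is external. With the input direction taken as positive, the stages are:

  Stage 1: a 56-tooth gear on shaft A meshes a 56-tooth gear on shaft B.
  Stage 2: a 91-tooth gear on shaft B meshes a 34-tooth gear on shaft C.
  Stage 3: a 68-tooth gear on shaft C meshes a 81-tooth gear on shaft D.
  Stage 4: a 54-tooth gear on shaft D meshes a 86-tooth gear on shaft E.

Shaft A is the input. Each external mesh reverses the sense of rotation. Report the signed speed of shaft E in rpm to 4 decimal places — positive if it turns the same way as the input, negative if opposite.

+698.3721 rpm (same as input, |ω| = 698.3721 rpm)

Stage 1 [56T→56T]: ω = 495.0000×56/56 = 495.0000 rpm, dir flips to −; running = −495.0000
Stage 2 [91T→34T]: ω = 495.0000×91/34 = 1324.8529 rpm, dir flips to +; running = +1324.8529
Stage 3 [68T→81T]: ω = 1324.8529×68/81 = 1112.2222 rpm, dir flips to −; running = −1112.2222
Stage 4 [54T→86T]: ω = 1112.2222×54/86 = 698.3721 rpm, dir flips to +; running = +698.3721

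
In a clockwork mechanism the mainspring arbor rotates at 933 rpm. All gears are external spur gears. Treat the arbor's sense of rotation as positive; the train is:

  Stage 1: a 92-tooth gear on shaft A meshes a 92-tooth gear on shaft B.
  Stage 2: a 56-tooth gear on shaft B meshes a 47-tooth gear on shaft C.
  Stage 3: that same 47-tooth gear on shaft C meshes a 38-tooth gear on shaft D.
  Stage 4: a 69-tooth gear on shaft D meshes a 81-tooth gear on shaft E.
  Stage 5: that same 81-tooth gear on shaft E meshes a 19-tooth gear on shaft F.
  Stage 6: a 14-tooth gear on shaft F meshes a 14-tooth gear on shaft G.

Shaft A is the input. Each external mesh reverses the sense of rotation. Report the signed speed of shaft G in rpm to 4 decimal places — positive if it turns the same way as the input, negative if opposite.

+4993.2299 rpm (same as input, |ω| = 4993.2299 rpm)

Stage 1 [92T→92T]: ω = 933.0000×92/92 = 933.0000 rpm, dir flips to −; running = −933.0000
Stage 2 [56T→47T]: ω = 933.0000×56/47 = 1111.6596 rpm, dir flips to +; running = +1111.6596
Stage 3 [47T→38T]: ω = 1111.6596×47/38 = 1374.9474 rpm, dir flips to −; running = −1374.9474
Stage 4 [69T→81T]: ω = 1374.9474×69/81 = 1171.2515 rpm, dir flips to +; running = +1171.2515
Stage 5 [81T→19T]: ω = 1171.2515×81/19 = 4993.2299 rpm, dir flips to −; running = −4993.2299
Stage 6 [14T→14T]: ω = 4993.2299×14/14 = 4993.2299 rpm, dir flips to +; running = +4993.2299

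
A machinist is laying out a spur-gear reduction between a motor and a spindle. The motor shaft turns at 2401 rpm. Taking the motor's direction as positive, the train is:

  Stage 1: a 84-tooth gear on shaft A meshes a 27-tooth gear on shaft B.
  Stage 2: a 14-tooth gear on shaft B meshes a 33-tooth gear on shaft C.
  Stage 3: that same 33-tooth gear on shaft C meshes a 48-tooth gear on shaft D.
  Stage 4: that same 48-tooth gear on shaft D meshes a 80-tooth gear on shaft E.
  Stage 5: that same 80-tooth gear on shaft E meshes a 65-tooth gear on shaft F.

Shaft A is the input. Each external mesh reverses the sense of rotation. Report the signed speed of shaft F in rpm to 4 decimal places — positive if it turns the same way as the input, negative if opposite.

Stage 1 [84T→27T]: ω = 2401.0000×84/27 = 7469.7778 rpm, dir flips to −; running = −7469.7778
Stage 2 [14T→33T]: ω = 7469.7778×14/33 = 3168.9966 rpm, dir flips to +; running = +3168.9966
Stage 3 [33T→48T]: ω = 3168.9966×33/48 = 2178.6852 rpm, dir flips to −; running = −2178.6852
Stage 4 [48T→80T]: ω = 2178.6852×48/80 = 1307.2111 rpm, dir flips to +; running = +1307.2111
Stage 5 [80T→65T]: ω = 1307.2111×80/65 = 1608.8752 rpm, dir flips to −; running = −1608.8752

-1608.8752 rpm (opposite to input, |ω| = 1608.8752 rpm)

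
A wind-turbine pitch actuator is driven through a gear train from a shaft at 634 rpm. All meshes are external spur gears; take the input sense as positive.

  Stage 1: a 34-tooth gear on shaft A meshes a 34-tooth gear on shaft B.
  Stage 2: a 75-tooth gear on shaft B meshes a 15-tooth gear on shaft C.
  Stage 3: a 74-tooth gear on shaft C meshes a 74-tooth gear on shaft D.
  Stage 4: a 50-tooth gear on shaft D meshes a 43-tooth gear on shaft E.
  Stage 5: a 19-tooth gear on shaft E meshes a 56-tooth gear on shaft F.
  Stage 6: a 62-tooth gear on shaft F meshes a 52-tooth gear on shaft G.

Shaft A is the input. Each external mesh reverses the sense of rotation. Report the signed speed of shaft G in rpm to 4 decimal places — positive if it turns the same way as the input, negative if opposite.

+1491.1273 rpm (same as input, |ω| = 1491.1273 rpm)

Stage 1 [34T→34T]: ω = 634.0000×34/34 = 634.0000 rpm, dir flips to −; running = −634.0000
Stage 2 [75T→15T]: ω = 634.0000×75/15 = 3170.0000 rpm, dir flips to +; running = +3170.0000
Stage 3 [74T→74T]: ω = 3170.0000×74/74 = 3170.0000 rpm, dir flips to −; running = −3170.0000
Stage 4 [50T→43T]: ω = 3170.0000×50/43 = 3686.0465 rpm, dir flips to +; running = +3686.0465
Stage 5 [19T→56T]: ω = 3686.0465×19/56 = 1250.6229 rpm, dir flips to −; running = −1250.6229
Stage 6 [62T→52T]: ω = 1250.6229×62/52 = 1491.1273 rpm, dir flips to +; running = +1491.1273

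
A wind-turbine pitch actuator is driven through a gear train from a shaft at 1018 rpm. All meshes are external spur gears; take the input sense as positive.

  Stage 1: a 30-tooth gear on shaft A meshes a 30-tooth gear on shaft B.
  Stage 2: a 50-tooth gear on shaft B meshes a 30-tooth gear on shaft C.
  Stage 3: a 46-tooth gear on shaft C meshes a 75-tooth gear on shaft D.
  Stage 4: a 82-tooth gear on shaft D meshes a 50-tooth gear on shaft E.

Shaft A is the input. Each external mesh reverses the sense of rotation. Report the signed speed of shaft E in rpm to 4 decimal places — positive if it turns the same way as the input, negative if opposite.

+1706.6204 rpm (same as input, |ω| = 1706.6204 rpm)

Stage 1 [30T→30T]: ω = 1018.0000×30/30 = 1018.0000 rpm, dir flips to −; running = −1018.0000
Stage 2 [50T→30T]: ω = 1018.0000×50/30 = 1696.6667 rpm, dir flips to +; running = +1696.6667
Stage 3 [46T→75T]: ω = 1696.6667×46/75 = 1040.6222 rpm, dir flips to −; running = −1040.6222
Stage 4 [82T→50T]: ω = 1040.6222×82/50 = 1706.6204 rpm, dir flips to +; running = +1706.6204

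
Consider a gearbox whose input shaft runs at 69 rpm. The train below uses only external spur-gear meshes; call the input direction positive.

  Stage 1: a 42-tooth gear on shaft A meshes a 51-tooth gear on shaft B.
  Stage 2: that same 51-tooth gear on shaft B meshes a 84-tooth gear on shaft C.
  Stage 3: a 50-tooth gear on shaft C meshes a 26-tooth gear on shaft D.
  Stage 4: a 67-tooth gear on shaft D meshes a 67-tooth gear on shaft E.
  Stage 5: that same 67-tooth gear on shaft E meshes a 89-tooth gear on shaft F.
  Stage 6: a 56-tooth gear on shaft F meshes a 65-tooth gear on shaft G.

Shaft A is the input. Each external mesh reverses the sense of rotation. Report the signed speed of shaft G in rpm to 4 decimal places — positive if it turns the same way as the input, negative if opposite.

Stage 1 [42T→51T]: ω = 69.0000×42/51 = 56.8235 rpm, dir flips to −; running = −56.8235
Stage 2 [51T→84T]: ω = 56.8235×51/84 = 34.5000 rpm, dir flips to +; running = +34.5000
Stage 3 [50T→26T]: ω = 34.5000×50/26 = 66.3462 rpm, dir flips to −; running = −66.3462
Stage 4 [67T→67T]: ω = 66.3462×67/67 = 66.3462 rpm, dir flips to +; running = +66.3462
Stage 5 [67T→89T]: ω = 66.3462×67/89 = 49.9460 rpm, dir flips to −; running = −49.9460
Stage 6 [56T→65T]: ω = 49.9460×56/65 = 43.0304 rpm, dir flips to +; running = +43.0304

+43.0304 rpm (same as input, |ω| = 43.0304 rpm)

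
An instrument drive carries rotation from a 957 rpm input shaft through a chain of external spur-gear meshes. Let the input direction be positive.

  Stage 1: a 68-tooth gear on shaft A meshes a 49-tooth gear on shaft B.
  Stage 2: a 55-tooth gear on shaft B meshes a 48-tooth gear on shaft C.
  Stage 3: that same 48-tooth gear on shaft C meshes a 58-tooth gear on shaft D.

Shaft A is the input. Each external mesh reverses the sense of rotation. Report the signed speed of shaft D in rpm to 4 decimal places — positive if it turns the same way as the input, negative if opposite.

Stage 1 [68T→49T]: ω = 957.0000×68/49 = 1328.0816 rpm, dir flips to −; running = −1328.0816
Stage 2 [55T→48T]: ω = 1328.0816×55/48 = 1521.7602 rpm, dir flips to +; running = +1521.7602
Stage 3 [48T→58T]: ω = 1521.7602×48/58 = 1259.3878 rpm, dir flips to −; running = −1259.3878

-1259.3878 rpm (opposite to input, |ω| = 1259.3878 rpm)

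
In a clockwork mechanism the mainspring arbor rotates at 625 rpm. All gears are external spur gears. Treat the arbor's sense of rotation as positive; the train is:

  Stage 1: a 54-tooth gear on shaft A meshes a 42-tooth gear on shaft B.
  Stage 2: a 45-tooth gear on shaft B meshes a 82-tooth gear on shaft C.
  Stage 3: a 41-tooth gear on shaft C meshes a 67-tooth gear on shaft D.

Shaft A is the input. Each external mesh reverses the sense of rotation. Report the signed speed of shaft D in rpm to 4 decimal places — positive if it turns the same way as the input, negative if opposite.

-269.8561 rpm (opposite to input, |ω| = 269.8561 rpm)

Stage 1 [54T→42T]: ω = 625.0000×54/42 = 803.5714 rpm, dir flips to −; running = −803.5714
Stage 2 [45T→82T]: ω = 803.5714×45/82 = 440.9843 rpm, dir flips to +; running = +440.9843
Stage 3 [41T→67T]: ω = 440.9843×41/67 = 269.8561 rpm, dir flips to −; running = −269.8561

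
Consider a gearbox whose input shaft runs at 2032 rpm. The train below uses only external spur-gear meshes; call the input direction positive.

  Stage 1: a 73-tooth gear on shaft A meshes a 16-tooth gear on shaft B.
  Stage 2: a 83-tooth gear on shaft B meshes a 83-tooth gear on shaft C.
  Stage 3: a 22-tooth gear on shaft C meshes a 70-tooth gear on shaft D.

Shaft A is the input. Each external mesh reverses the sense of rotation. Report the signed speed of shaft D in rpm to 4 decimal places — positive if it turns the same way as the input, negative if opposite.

-2913.7429 rpm (opposite to input, |ω| = 2913.7429 rpm)

Stage 1 [73T→16T]: ω = 2032.0000×73/16 = 9271.0000 rpm, dir flips to −; running = −9271.0000
Stage 2 [83T→83T]: ω = 9271.0000×83/83 = 9271.0000 rpm, dir flips to +; running = +9271.0000
Stage 3 [22T→70T]: ω = 9271.0000×22/70 = 2913.7429 rpm, dir flips to −; running = −2913.7429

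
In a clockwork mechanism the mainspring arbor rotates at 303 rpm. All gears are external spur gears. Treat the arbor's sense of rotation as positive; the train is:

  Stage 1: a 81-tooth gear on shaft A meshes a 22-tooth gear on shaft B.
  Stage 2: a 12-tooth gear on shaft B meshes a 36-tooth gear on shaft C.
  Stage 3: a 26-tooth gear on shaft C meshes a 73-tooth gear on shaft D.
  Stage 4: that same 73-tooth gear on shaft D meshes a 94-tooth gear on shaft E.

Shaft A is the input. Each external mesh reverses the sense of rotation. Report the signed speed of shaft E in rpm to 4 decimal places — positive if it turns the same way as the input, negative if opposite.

Stage 1 [81T→22T]: ω = 303.0000×81/22 = 1115.5909 rpm, dir flips to −; running = −1115.5909
Stage 2 [12T→36T]: ω = 1115.5909×12/36 = 371.8636 rpm, dir flips to +; running = +371.8636
Stage 3 [26T→73T]: ω = 371.8636×26/73 = 132.4446 rpm, dir flips to −; running = −132.4446
Stage 4 [73T→94T]: ω = 132.4446×73/94 = 102.8559 rpm, dir flips to +; running = +102.8559

+102.8559 rpm (same as input, |ω| = 102.8559 rpm)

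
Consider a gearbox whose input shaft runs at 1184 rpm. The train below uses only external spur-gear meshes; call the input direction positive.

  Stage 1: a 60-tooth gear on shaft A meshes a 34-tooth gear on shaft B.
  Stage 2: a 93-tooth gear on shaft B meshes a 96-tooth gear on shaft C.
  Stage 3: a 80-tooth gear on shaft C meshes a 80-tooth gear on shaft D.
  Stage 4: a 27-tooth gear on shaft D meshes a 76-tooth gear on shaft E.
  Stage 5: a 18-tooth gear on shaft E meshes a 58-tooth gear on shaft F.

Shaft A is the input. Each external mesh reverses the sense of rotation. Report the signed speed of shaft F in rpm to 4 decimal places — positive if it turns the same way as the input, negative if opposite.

-223.1672 rpm (opposite to input, |ω| = 223.1672 rpm)

Stage 1 [60T→34T]: ω = 1184.0000×60/34 = 2089.4118 rpm, dir flips to −; running = −2089.4118
Stage 2 [93T→96T]: ω = 2089.4118×93/96 = 2024.1176 rpm, dir flips to +; running = +2024.1176
Stage 3 [80T→80T]: ω = 2024.1176×80/80 = 2024.1176 rpm, dir flips to −; running = −2024.1176
Stage 4 [27T→76T]: ω = 2024.1176×27/76 = 719.0944 rpm, dir flips to +; running = +719.0944
Stage 5 [18T→58T]: ω = 719.0944×18/58 = 223.1672 rpm, dir flips to −; running = −223.1672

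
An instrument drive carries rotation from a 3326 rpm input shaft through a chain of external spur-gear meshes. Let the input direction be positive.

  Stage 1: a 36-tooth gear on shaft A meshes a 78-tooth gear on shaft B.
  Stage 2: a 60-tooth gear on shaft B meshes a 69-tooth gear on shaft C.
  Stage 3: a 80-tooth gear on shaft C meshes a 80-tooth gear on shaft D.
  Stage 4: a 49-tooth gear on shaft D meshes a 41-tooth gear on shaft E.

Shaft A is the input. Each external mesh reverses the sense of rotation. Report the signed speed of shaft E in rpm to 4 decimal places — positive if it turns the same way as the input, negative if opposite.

+1595.3079 rpm (same as input, |ω| = 1595.3079 rpm)

Stage 1 [36T→78T]: ω = 3326.0000×36/78 = 1535.0769 rpm, dir flips to −; running = −1535.0769
Stage 2 [60T→69T]: ω = 1535.0769×60/69 = 1334.8495 rpm, dir flips to +; running = +1334.8495
Stage 3 [80T→80T]: ω = 1334.8495×80/80 = 1334.8495 rpm, dir flips to −; running = −1334.8495
Stage 4 [49T→41T]: ω = 1334.8495×49/41 = 1595.3079 rpm, dir flips to +; running = +1595.3079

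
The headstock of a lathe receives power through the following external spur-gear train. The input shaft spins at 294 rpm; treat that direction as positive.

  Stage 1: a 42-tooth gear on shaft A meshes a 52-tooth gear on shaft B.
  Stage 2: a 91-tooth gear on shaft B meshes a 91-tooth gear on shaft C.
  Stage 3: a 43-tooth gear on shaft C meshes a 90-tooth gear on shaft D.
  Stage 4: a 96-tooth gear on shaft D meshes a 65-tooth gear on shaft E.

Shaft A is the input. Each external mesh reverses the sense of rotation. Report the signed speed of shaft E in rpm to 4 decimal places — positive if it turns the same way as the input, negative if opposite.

Stage 1 [42T→52T]: ω = 294.0000×42/52 = 237.4615 rpm, dir flips to −; running = −237.4615
Stage 2 [91T→91T]: ω = 237.4615×91/91 = 237.4615 rpm, dir flips to +; running = +237.4615
Stage 3 [43T→90T]: ω = 237.4615×43/90 = 113.4538 rpm, dir flips to −; running = −113.4538
Stage 4 [96T→65T]: ω = 113.4538×96/65 = 167.5626 rpm, dir flips to +; running = +167.5626

+167.5626 rpm (same as input, |ω| = 167.5626 rpm)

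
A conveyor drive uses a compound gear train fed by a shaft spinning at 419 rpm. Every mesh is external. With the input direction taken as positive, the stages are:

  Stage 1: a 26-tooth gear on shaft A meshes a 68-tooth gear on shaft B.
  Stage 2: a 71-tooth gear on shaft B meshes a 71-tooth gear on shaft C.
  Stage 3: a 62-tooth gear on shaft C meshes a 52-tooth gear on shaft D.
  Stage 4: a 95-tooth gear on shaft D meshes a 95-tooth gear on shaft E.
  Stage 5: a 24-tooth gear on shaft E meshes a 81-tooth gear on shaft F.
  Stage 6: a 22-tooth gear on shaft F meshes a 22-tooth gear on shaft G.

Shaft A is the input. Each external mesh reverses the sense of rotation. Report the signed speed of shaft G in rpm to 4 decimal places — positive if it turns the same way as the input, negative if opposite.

+56.5969 rpm (same as input, |ω| = 56.5969 rpm)

Stage 1 [26T→68T]: ω = 419.0000×26/68 = 160.2059 rpm, dir flips to −; running = −160.2059
Stage 2 [71T→71T]: ω = 160.2059×71/71 = 160.2059 rpm, dir flips to +; running = +160.2059
Stage 3 [62T→52T]: ω = 160.2059×62/52 = 191.0147 rpm, dir flips to −; running = −191.0147
Stage 4 [95T→95T]: ω = 191.0147×95/95 = 191.0147 rpm, dir flips to +; running = +191.0147
Stage 5 [24T→81T]: ω = 191.0147×24/81 = 56.5969 rpm, dir flips to −; running = −56.5969
Stage 6 [22T→22T]: ω = 56.5969×22/22 = 56.5969 rpm, dir flips to +; running = +56.5969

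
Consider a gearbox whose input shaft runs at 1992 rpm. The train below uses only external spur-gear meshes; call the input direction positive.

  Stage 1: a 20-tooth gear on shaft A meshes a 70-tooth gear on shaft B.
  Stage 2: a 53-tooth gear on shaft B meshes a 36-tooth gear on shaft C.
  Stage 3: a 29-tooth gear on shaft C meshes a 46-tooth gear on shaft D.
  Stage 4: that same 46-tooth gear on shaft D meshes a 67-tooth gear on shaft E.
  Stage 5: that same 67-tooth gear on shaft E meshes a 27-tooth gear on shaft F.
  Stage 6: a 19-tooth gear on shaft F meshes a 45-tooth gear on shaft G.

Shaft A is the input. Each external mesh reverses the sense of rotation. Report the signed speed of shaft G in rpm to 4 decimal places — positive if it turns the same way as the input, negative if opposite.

+379.9881 rpm (same as input, |ω| = 379.9881 rpm)

Stage 1 [20T→70T]: ω = 1992.0000×20/70 = 569.1429 rpm, dir flips to −; running = −569.1429
Stage 2 [53T→36T]: ω = 569.1429×53/36 = 837.9048 rpm, dir flips to +; running = +837.9048
Stage 3 [29T→46T]: ω = 837.9048×29/46 = 528.2443 rpm, dir flips to −; running = −528.2443
Stage 4 [46T→67T]: ω = 528.2443×46/67 = 362.6752 rpm, dir flips to +; running = +362.6752
Stage 5 [67T→27T]: ω = 362.6752×67/27 = 899.9718 rpm, dir flips to −; running = −899.9718
Stage 6 [19T→45T]: ω = 899.9718×19/45 = 379.9881 rpm, dir flips to +; running = +379.9881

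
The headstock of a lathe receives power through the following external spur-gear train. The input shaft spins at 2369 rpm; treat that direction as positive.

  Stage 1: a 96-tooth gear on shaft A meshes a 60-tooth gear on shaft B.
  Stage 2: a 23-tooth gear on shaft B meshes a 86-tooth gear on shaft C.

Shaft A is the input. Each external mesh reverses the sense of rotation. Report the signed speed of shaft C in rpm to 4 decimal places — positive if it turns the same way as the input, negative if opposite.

+1013.7116 rpm (same as input, |ω| = 1013.7116 rpm)

Stage 1 [96T→60T]: ω = 2369.0000×96/60 = 3790.4000 rpm, dir flips to −; running = −3790.4000
Stage 2 [23T→86T]: ω = 3790.4000×23/86 = 1013.7116 rpm, dir flips to +; running = +1013.7116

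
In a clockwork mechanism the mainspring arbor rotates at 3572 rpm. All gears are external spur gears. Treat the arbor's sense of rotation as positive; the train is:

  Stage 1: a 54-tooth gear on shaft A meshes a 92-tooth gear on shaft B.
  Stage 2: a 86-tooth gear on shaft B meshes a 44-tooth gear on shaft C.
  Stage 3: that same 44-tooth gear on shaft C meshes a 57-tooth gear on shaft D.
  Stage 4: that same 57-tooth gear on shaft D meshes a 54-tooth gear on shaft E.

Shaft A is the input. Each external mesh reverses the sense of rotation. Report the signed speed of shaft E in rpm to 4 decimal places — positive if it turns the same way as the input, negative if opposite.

+3339.0435 rpm (same as input, |ω| = 3339.0435 rpm)

Stage 1 [54T→92T]: ω = 3572.0000×54/92 = 2096.6087 rpm, dir flips to −; running = −2096.6087
Stage 2 [86T→44T]: ω = 2096.6087×86/44 = 4097.9170 rpm, dir flips to +; running = +4097.9170
Stage 3 [44T→57T]: ω = 4097.9170×44/57 = 3163.3043 rpm, dir flips to −; running = −3163.3043
Stage 4 [57T→54T]: ω = 3163.3043×57/54 = 3339.0435 rpm, dir flips to +; running = +3339.0435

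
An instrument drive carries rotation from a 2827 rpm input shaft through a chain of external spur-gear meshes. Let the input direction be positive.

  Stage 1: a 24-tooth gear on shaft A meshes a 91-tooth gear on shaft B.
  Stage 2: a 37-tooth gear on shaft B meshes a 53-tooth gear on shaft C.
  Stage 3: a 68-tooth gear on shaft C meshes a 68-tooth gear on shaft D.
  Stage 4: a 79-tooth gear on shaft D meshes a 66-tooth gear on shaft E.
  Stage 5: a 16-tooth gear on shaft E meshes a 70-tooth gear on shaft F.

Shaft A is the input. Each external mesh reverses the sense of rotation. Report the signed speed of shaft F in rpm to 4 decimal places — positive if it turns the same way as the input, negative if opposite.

Stage 1 [24T→91T]: ω = 2827.0000×24/91 = 745.5824 rpm, dir flips to −; running = −745.5824
Stage 2 [37T→53T]: ω = 745.5824×37/53 = 520.5009 rpm, dir flips to +; running = +520.5009
Stage 3 [68T→68T]: ω = 520.5009×68/68 = 520.5009 rpm, dir flips to −; running = −520.5009
Stage 4 [79T→66T]: ω = 520.5009×79/66 = 623.0238 rpm, dir flips to +; running = +623.0238
Stage 5 [16T→70T]: ω = 623.0238×16/70 = 142.4055 rpm, dir flips to −; running = −142.4055

-142.4055 rpm (opposite to input, |ω| = 142.4055 rpm)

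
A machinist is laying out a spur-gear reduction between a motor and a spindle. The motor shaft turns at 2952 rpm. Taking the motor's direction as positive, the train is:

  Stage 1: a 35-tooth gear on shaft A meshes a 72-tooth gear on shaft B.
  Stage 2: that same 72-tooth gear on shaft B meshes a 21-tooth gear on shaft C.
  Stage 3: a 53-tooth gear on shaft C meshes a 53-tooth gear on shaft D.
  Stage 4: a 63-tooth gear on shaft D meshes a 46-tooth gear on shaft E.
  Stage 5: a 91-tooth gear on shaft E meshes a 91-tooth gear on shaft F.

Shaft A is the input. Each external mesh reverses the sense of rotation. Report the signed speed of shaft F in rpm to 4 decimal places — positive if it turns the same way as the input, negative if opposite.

Stage 1 [35T→72T]: ω = 2952.0000×35/72 = 1435.0000 rpm, dir flips to −; running = −1435.0000
Stage 2 [72T→21T]: ω = 1435.0000×72/21 = 4920.0000 rpm, dir flips to +; running = +4920.0000
Stage 3 [53T→53T]: ω = 4920.0000×53/53 = 4920.0000 rpm, dir flips to −; running = −4920.0000
Stage 4 [63T→46T]: ω = 4920.0000×63/46 = 6738.2609 rpm, dir flips to +; running = +6738.2609
Stage 5 [91T→91T]: ω = 6738.2609×91/91 = 6738.2609 rpm, dir flips to −; running = −6738.2609

-6738.2609 rpm (opposite to input, |ω| = 6738.2609 rpm)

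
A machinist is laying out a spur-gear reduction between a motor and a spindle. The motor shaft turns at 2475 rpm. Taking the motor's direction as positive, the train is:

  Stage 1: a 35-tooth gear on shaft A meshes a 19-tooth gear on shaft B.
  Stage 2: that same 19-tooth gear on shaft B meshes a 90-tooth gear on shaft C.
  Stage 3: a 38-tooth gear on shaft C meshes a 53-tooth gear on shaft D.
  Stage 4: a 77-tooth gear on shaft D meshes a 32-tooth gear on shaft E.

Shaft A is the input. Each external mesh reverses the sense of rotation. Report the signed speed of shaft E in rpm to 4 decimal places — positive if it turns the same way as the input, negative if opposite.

Stage 1 [35T→19T]: ω = 2475.0000×35/19 = 4559.2105 rpm, dir flips to −; running = −4559.2105
Stage 2 [19T→90T]: ω = 4559.2105×19/90 = 962.5000 rpm, dir flips to +; running = +962.5000
Stage 3 [38T→53T]: ω = 962.5000×38/53 = 690.0943 rpm, dir flips to −; running = −690.0943
Stage 4 [77T→32T]: ω = 690.0943×77/32 = 1660.5395 rpm, dir flips to +; running = +1660.5395

+1660.5395 rpm (same as input, |ω| = 1660.5395 rpm)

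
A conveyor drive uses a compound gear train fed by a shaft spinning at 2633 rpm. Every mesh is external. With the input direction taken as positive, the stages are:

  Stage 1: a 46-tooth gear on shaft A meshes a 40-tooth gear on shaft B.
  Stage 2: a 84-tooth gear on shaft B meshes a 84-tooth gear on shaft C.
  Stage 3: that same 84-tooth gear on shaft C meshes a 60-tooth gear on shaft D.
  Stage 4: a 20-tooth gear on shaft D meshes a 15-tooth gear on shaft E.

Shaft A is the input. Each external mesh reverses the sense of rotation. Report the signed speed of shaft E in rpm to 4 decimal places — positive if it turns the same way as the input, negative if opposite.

+5652.1733 rpm (same as input, |ω| = 5652.1733 rpm)

Stage 1 [46T→40T]: ω = 2633.0000×46/40 = 3027.9500 rpm, dir flips to −; running = −3027.9500
Stage 2 [84T→84T]: ω = 3027.9500×84/84 = 3027.9500 rpm, dir flips to +; running = +3027.9500
Stage 3 [84T→60T]: ω = 3027.9500×84/60 = 4239.1300 rpm, dir flips to −; running = −4239.1300
Stage 4 [20T→15T]: ω = 4239.1300×20/15 = 5652.1733 rpm, dir flips to +; running = +5652.1733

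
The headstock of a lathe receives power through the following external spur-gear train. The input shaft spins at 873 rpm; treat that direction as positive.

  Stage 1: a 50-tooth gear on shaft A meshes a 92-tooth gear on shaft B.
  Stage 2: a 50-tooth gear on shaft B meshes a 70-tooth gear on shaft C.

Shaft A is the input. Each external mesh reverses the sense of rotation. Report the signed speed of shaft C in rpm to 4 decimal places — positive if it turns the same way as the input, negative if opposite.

+338.8975 rpm (same as input, |ω| = 338.8975 rpm)

Stage 1 [50T→92T]: ω = 873.0000×50/92 = 474.4565 rpm, dir flips to −; running = −474.4565
Stage 2 [50T→70T]: ω = 474.4565×50/70 = 338.8975 rpm, dir flips to +; running = +338.8975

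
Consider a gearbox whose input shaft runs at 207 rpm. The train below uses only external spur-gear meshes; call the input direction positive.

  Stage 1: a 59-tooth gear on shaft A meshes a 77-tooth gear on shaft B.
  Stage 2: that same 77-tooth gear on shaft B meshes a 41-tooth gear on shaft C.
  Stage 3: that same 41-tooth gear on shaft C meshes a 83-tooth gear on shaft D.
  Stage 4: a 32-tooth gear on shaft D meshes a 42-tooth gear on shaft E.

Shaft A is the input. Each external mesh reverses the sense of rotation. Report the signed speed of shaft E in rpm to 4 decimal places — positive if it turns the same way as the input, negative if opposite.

+112.1102 rpm (same as input, |ω| = 112.1102 rpm)

Stage 1 [59T→77T]: ω = 207.0000×59/77 = 158.6104 rpm, dir flips to −; running = −158.6104
Stage 2 [77T→41T]: ω = 158.6104×77/41 = 297.8780 rpm, dir flips to +; running = +297.8780
Stage 3 [41T→83T]: ω = 297.8780×41/83 = 147.1446 rpm, dir flips to −; running = −147.1446
Stage 4 [32T→42T]: ω = 147.1446×32/42 = 112.1102 rpm, dir flips to +; running = +112.1102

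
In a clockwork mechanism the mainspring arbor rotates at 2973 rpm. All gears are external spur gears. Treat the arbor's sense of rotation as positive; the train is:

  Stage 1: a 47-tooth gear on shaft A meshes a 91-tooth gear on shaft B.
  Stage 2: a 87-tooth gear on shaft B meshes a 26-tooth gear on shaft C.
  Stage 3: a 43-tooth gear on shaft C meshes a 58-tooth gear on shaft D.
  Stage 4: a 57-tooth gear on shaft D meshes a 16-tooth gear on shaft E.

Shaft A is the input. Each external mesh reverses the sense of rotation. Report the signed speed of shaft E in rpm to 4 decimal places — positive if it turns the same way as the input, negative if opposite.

Stage 1 [47T→91T]: ω = 2973.0000×47/91 = 1535.5055 rpm, dir flips to −; running = −1535.5055
Stage 2 [87T→26T]: ω = 1535.5055×87/26 = 5138.0376 rpm, dir flips to +; running = +5138.0376
Stage 3 [43T→58T]: ω = 5138.0376×43/58 = 3809.2348 rpm, dir flips to −; running = −3809.2348
Stage 4 [57T→16T]: ω = 3809.2348×57/16 = 13570.3989 rpm, dir flips to +; running = +13570.3989

+13570.3989 rpm (same as input, |ω| = 13570.3989 rpm)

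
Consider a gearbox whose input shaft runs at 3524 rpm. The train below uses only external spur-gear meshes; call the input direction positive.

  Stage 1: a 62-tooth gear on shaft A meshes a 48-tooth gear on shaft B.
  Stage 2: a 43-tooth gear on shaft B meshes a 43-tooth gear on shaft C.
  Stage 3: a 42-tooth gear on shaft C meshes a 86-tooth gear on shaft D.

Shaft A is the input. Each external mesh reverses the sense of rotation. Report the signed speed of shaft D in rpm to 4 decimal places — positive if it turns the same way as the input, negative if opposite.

Stage 1 [62T→48T]: ω = 3524.0000×62/48 = 4551.8333 rpm, dir flips to −; running = −4551.8333
Stage 2 [43T→43T]: ω = 4551.8333×43/43 = 4551.8333 rpm, dir flips to +; running = +4551.8333
Stage 3 [42T→86T]: ω = 4551.8333×42/86 = 2222.9884 rpm, dir flips to −; running = −2222.9884

-2222.9884 rpm (opposite to input, |ω| = 2222.9884 rpm)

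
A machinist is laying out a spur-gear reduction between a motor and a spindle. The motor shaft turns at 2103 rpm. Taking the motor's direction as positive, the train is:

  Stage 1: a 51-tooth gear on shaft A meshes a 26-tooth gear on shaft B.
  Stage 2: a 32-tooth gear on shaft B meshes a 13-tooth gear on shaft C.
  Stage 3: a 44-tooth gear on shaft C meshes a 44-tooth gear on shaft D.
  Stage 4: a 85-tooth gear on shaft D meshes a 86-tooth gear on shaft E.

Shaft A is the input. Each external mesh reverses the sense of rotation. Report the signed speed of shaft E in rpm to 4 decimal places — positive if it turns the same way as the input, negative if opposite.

Stage 1 [51T→26T]: ω = 2103.0000×51/26 = 4125.1154 rpm, dir flips to −; running = −4125.1154
Stage 2 [32T→13T]: ω = 4125.1154×32/13 = 10154.1302 rpm, dir flips to +; running = +10154.1302
Stage 3 [44T→44T]: ω = 10154.1302×44/44 = 10154.1302 rpm, dir flips to −; running = −10154.1302
Stage 4 [85T→86T]: ω = 10154.1302×85/86 = 10036.0589 rpm, dir flips to +; running = +10036.0589

+10036.0589 rpm (same as input, |ω| = 10036.0589 rpm)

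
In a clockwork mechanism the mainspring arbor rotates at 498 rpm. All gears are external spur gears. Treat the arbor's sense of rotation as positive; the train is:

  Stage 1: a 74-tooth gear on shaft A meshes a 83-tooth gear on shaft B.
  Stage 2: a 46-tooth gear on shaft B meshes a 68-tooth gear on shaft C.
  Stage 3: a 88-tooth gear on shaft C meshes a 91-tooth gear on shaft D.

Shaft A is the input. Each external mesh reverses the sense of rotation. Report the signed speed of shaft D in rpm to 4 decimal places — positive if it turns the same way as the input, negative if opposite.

-290.4512 rpm (opposite to input, |ω| = 290.4512 rpm)

Stage 1 [74T→83T]: ω = 498.0000×74/83 = 444.0000 rpm, dir flips to −; running = −444.0000
Stage 2 [46T→68T]: ω = 444.0000×46/68 = 300.3529 rpm, dir flips to +; running = +300.3529
Stage 3 [88T→91T]: ω = 300.3529×88/91 = 290.4512 rpm, dir flips to −; running = −290.4512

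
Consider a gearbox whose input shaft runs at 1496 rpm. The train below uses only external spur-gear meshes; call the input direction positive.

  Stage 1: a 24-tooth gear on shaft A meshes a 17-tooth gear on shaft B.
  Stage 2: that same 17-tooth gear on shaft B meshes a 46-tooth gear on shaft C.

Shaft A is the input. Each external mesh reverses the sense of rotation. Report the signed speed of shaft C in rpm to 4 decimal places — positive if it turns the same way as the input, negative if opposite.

Stage 1 [24T→17T]: ω = 1496.0000×24/17 = 2112.0000 rpm, dir flips to −; running = −2112.0000
Stage 2 [17T→46T]: ω = 2112.0000×17/46 = 780.5217 rpm, dir flips to +; running = +780.5217

+780.5217 rpm (same as input, |ω| = 780.5217 rpm)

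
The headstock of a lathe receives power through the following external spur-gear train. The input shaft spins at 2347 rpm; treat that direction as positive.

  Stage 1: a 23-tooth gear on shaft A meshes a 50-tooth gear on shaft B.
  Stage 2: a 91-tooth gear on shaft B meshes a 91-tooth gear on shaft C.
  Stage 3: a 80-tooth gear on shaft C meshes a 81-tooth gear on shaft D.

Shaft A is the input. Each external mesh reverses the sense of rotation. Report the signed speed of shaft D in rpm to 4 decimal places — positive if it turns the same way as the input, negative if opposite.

Stage 1 [23T→50T]: ω = 2347.0000×23/50 = 1079.6200 rpm, dir flips to −; running = −1079.6200
Stage 2 [91T→91T]: ω = 1079.6200×91/91 = 1079.6200 rpm, dir flips to +; running = +1079.6200
Stage 3 [80T→81T]: ω = 1079.6200×80/81 = 1066.2914 rpm, dir flips to −; running = −1066.2914

-1066.2914 rpm (opposite to input, |ω| = 1066.2914 rpm)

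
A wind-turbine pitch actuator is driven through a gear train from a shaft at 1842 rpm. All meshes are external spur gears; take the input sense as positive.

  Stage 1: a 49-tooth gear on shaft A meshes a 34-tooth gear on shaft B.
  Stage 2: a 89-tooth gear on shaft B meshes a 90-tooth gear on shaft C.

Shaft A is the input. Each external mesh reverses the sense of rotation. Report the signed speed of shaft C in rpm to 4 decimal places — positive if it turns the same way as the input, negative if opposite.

+2625.1510 rpm (same as input, |ω| = 2625.1510 rpm)

Stage 1 [49T→34T]: ω = 1842.0000×49/34 = 2654.6471 rpm, dir flips to −; running = −2654.6471
Stage 2 [89T→90T]: ω = 2654.6471×89/90 = 2625.1510 rpm, dir flips to +; running = +2625.1510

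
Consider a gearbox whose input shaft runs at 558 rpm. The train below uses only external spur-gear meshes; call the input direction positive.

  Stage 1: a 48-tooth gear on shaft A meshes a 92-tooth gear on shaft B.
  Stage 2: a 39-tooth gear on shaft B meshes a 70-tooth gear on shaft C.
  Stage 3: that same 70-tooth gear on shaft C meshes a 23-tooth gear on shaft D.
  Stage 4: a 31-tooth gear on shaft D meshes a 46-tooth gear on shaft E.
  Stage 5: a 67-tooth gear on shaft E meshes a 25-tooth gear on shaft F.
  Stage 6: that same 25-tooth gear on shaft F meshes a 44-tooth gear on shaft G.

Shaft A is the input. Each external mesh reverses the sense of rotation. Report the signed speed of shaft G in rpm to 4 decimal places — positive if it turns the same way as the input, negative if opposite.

+506.5827 rpm (same as input, |ω| = 506.5827 rpm)

Stage 1 [48T→92T]: ω = 558.0000×48/92 = 291.1304 rpm, dir flips to −; running = −291.1304
Stage 2 [39T→70T]: ω = 291.1304×39/70 = 162.2012 rpm, dir flips to +; running = +162.2012
Stage 3 [70T→23T]: ω = 162.2012×70/23 = 493.6560 rpm, dir flips to −; running = −493.6560
Stage 4 [31T→46T]: ω = 493.6560×31/46 = 332.6812 rpm, dir flips to +; running = +332.6812
Stage 5 [67T→25T]: ω = 332.6812×67/25 = 891.5856 rpm, dir flips to −; running = −891.5856
Stage 6 [25T→44T]: ω = 891.5856×25/44 = 506.5827 rpm, dir flips to +; running = +506.5827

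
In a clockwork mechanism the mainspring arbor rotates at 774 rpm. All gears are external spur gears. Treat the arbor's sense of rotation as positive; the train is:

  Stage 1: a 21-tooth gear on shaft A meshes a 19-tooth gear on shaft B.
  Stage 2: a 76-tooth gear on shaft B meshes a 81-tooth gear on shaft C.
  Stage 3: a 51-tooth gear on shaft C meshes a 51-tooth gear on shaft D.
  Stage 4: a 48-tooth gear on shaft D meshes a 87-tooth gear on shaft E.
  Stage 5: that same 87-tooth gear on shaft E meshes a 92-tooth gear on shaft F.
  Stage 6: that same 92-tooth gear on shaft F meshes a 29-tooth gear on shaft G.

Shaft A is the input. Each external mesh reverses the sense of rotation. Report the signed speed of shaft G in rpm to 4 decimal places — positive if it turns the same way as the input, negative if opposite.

Stage 1 [21T→19T]: ω = 774.0000×21/19 = 855.4737 rpm, dir flips to −; running = −855.4737
Stage 2 [76T→81T]: ω = 855.4737×76/81 = 802.6667 rpm, dir flips to +; running = +802.6667
Stage 3 [51T→51T]: ω = 802.6667×51/51 = 802.6667 rpm, dir flips to −; running = −802.6667
Stage 4 [48T→87T]: ω = 802.6667×48/87 = 442.8506 rpm, dir flips to +; running = +442.8506
Stage 5 [87T→92T]: ω = 442.8506×87/92 = 418.7826 rpm, dir flips to −; running = −418.7826
Stage 6 [92T→29T]: ω = 418.7826×92/29 = 1328.5517 rpm, dir flips to +; running = +1328.5517

+1328.5517 rpm (same as input, |ω| = 1328.5517 rpm)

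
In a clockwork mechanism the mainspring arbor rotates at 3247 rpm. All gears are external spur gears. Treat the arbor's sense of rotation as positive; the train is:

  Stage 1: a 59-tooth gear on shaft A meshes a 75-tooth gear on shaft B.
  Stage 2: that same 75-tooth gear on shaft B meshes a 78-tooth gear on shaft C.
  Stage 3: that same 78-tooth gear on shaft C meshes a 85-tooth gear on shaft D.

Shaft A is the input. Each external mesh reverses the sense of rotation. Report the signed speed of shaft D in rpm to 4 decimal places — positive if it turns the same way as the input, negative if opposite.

Stage 1 [59T→75T]: ω = 3247.0000×59/75 = 2554.3067 rpm, dir flips to −; running = −2554.3067
Stage 2 [75T→78T]: ω = 2554.3067×75/78 = 2456.0641 rpm, dir flips to +; running = +2456.0641
Stage 3 [78T→85T]: ω = 2456.0641×78/85 = 2253.8000 rpm, dir flips to −; running = −2253.8000

-2253.8000 rpm (opposite to input, |ω| = 2253.8000 rpm)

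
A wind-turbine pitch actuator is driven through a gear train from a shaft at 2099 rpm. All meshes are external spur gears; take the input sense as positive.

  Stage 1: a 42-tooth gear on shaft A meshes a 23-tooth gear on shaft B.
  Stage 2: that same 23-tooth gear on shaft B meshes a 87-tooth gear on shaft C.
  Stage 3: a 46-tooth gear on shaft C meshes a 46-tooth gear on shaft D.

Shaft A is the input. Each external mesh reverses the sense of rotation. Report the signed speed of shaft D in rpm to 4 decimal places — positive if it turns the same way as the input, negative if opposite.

Stage 1 [42T→23T]: ω = 2099.0000×42/23 = 3832.9565 rpm, dir flips to −; running = −3832.9565
Stage 2 [23T→87T]: ω = 3832.9565×23/87 = 1013.3103 rpm, dir flips to +; running = +1013.3103
Stage 3 [46T→46T]: ω = 1013.3103×46/46 = 1013.3103 rpm, dir flips to −; running = −1013.3103

-1013.3103 rpm (opposite to input, |ω| = 1013.3103 rpm)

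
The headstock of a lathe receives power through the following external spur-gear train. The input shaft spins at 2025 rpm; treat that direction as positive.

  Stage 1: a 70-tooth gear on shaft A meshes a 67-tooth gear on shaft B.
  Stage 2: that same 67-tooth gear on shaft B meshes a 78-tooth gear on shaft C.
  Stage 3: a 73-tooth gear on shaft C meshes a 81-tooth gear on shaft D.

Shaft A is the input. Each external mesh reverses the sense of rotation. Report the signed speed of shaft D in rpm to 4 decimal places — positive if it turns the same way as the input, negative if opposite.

-1637.8205 rpm (opposite to input, |ω| = 1637.8205 rpm)

Stage 1 [70T→67T]: ω = 2025.0000×70/67 = 2115.6716 rpm, dir flips to −; running = −2115.6716
Stage 2 [67T→78T]: ω = 2115.6716×67/78 = 1817.3077 rpm, dir flips to +; running = +1817.3077
Stage 3 [73T→81T]: ω = 1817.3077×73/81 = 1637.8205 rpm, dir flips to −; running = −1637.8205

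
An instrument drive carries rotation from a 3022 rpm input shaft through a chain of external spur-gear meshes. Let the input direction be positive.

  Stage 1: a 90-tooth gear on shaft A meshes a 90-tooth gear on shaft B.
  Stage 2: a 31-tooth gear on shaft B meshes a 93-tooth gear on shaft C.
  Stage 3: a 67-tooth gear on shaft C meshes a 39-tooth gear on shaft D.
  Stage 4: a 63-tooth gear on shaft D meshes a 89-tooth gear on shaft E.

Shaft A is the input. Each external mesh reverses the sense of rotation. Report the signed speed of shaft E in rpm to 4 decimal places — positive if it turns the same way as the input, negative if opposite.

+1224.9939 rpm (same as input, |ω| = 1224.9939 rpm)

Stage 1 [90T→90T]: ω = 3022.0000×90/90 = 3022.0000 rpm, dir flips to −; running = −3022.0000
Stage 2 [31T→93T]: ω = 3022.0000×31/93 = 1007.3333 rpm, dir flips to +; running = +1007.3333
Stage 3 [67T→39T]: ω = 1007.3333×67/39 = 1730.5470 rpm, dir flips to −; running = −1730.5470
Stage 4 [63T→89T]: ω = 1730.5470×63/89 = 1224.9939 rpm, dir flips to +; running = +1224.9939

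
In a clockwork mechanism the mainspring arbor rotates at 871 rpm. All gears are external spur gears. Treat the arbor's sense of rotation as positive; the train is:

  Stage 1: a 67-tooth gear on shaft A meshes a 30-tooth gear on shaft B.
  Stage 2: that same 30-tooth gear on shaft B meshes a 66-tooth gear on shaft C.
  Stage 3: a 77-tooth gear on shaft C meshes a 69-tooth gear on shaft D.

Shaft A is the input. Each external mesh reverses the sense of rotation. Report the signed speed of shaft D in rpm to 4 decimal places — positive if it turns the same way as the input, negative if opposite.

Stage 1 [67T→30T]: ω = 871.0000×67/30 = 1945.2333 rpm, dir flips to −; running = −1945.2333
Stage 2 [30T→66T]: ω = 1945.2333×30/66 = 884.1970 rpm, dir flips to +; running = +884.1970
Stage 3 [77T→69T]: ω = 884.1970×77/69 = 986.7126 rpm, dir flips to −; running = −986.7126

-986.7126 rpm (opposite to input, |ω| = 986.7126 rpm)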